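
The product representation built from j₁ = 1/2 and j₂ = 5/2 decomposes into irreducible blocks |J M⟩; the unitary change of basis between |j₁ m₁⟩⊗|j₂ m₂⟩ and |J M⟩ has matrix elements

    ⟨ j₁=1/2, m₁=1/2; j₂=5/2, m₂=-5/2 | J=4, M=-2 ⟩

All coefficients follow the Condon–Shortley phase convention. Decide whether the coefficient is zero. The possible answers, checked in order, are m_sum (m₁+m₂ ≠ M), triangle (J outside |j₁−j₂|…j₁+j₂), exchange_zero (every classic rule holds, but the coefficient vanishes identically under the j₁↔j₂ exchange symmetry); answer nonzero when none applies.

m-sum: m₁+m₂ = 1/2+(-5/2) = -2, M = -2  ✓
triangle: need |j₁−j₂| ≤ J ≤ j₁+j₂, i.e. J ∈ [2, 3]; J = 4 is outside ✗ ⇒ coefficient is 0

triangle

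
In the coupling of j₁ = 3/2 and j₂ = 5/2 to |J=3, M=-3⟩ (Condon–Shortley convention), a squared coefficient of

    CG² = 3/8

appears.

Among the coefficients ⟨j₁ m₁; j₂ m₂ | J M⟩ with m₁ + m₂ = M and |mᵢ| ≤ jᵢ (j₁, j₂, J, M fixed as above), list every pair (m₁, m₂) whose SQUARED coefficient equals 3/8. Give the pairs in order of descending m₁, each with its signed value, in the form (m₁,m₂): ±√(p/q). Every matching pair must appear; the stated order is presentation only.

Admissible pairs with m₁+m₂ = M = -3: (-3/2,-3/2), (-1/2,-5/2)
  (m₁,m₂)=(-1/2,-5/2): CG² = 5/8, CG = +√(5/8)
  (m₁,m₂)=(-3/2,-3/2): CG² = 3/8, CG = −√(3/8)   ← matches the target
Pairs with CG² = 3/8: (-3/2,-3/2): −√(3/8)

(-3/2,-3/2): −√(3/8)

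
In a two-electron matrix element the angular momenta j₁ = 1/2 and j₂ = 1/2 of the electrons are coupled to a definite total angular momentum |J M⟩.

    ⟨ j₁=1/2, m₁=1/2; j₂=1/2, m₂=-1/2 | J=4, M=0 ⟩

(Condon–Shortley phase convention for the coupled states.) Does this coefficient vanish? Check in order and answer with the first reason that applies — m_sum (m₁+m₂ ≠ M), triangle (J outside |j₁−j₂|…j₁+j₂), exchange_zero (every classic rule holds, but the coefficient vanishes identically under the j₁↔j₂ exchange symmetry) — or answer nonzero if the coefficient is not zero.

triangle

m-sum: m₁+m₂ = 1/2+(-1/2) = 0, M = 0  ✓
triangle: need |j₁−j₂| ≤ J ≤ j₁+j₂, i.e. J ∈ [0, 1]; J = 4 is outside ✗ ⇒ coefficient is 0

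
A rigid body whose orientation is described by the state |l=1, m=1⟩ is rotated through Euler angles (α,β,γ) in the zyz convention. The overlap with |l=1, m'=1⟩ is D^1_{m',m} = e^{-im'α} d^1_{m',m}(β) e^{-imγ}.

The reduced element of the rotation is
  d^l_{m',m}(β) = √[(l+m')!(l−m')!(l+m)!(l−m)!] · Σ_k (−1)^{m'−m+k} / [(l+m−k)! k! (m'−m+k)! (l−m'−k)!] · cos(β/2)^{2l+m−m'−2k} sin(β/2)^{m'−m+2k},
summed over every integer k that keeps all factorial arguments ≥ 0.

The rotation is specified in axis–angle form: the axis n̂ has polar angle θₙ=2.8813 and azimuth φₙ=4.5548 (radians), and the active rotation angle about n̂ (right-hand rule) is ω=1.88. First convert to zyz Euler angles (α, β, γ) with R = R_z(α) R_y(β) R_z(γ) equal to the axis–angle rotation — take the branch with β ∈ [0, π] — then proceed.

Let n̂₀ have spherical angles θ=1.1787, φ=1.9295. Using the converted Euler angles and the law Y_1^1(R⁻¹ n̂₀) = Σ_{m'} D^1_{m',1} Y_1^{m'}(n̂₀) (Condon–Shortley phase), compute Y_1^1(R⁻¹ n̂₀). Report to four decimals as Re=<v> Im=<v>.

Re=0.1986 Im=0.1332

Axis–angle → zyz. n̂ = (sinθₙcosφₙ, sinθₙsinφₙ, cosθₙ) = (-0.040390, -0.254174, -0.966315), ω = 1.8800.
R = I cosω + sinω [n̂]ₓ + (1−cosω) n̂n̂ᵀ gives
  R = [-0.302172, +0.933878, -0.191214; -0.907098, -0.220036, +0.358827; +0.293026, +0.281878, +0.913609]
β = atan2(√(R₁₃²+R₂₃²), R₃₃) = 0.418724; α = atan2(R₂₃, R₁₃) mod 2π = 2.060406; γ = atan2(R₃₂, −R₃₁) mod 2π = 2.375584
Need the full column D^1_{m',1} for m'=−1..1 at α=2.0604, β=0.4187, γ=2.3756.
cos(β/2)=0.978164, sin(β/2)=0.207836
d^1_{-1,1}: single k=2 term ⇒ +0.043196;  D = +0.041068-0.013390i
d^1_{0,1}: single k=1 term ⇒ +0.287506;  D = -0.207201-0.199318i
d^1_{1,1}: single k=0 term ⇒ +0.956804;  D = -0.261104+0.920488i
Y_1^{m'}(θ=1.1787,φ=1.9295) and Σ D·Y over m':
  (+0.0411-0.0134i)·(-0.1121-0.2990i)  (-0.2072-0.1993i)·(+0.1867+0.0000i)  (-0.2611+0.9205i)·(+0.1121-0.2990i)
Y_1^1(R⁻¹ n̂) = +0.198625+0.133240i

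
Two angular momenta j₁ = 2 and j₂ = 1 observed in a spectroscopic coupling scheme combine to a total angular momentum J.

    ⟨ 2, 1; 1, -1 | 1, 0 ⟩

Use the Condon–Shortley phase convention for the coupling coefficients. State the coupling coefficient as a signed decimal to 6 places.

triangle: 2!*2!*0!/5! = 4/120
(j±m)!: 3!*1!*0!*2!*1!*1! = 12
prefactor² = (2J+1)*Δ*N² = 6/5
  k=0: +1/(0!*2!*1!*0!*1!*0!) = 1/2
Σ = 1/2  ⇒  CG² = 6/5*(1/2)² = 3/10
CG = +√(3/10) = +0.547723

+0.547723  (= +√(3/10))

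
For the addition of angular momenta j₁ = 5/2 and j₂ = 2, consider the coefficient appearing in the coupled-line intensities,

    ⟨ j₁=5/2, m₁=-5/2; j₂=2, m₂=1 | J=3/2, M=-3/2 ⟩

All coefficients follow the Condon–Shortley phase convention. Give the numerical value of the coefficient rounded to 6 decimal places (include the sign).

triangle: 3!*2!*1!/7! = 12/5040
(j±m)!: 0!*5!*3!*1!*0!*3! = 4320
prefactor² = (2J+1)*Δ*N² = 288/7
  k=3: −1/(3!*0!*2!*0!*0!*1!) = -1/12
Σ = -1/12  ⇒  CG² = 288/7*(-1/12)² = 2/7
CG = −√(2/7) = -0.534522

-0.534522  (= −√(2/7))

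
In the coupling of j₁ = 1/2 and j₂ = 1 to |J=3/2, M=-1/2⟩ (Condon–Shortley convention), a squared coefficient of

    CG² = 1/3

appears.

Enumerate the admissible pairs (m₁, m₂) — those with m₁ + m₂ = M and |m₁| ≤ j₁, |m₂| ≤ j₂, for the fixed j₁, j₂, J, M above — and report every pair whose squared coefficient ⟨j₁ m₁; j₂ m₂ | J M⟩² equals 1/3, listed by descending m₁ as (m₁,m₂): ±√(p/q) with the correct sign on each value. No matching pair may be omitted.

Admissible pairs with m₁+m₂ = M = -1/2: (-1/2,0), (1/2,-1)
  (m₁,m₂)=(1/2,-1): CG² = 1/3, CG = +√(1/3)   ← matches the target
  (m₁,m₂)=(-1/2,0): CG² = 2/3, CG = +√(2/3)
Pairs with CG² = 1/3: (1/2,-1): +√(1/3)

(1/2,-1): +√(1/3)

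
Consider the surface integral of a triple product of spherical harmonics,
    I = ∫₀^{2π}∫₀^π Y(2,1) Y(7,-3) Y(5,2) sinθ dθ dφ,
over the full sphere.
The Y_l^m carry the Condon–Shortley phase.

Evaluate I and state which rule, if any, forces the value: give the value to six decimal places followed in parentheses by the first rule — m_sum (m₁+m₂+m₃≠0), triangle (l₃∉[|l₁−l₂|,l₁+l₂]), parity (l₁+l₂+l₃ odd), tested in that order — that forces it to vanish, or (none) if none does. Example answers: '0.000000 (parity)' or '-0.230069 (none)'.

-0.248277 (none)

m-sum 0 ✓  L=14 even ✓  5≤5≤9 ✓
Π(2lᵢ+1) = 5×15×11 = 825
triangle coeff Δ(2,7,5) = 1/15015
Σ_t [2,2]: t=2:+1/57600 = 1/57600
(3j)²=21/715 [(2 7 5; 0 0 0)], sign=-1
Σ_t [1,1]: t=1:−1/181440 = -1/181440
(3j)²=32/1001 [(2 7 5; 1 -3 2)], sign=+1
⇒ 4πI² = 1440/1859
I = (-1)√(1440/1859/(4π)) = -0.24827707
No selection rule forces the value: the integral is nonzero (none).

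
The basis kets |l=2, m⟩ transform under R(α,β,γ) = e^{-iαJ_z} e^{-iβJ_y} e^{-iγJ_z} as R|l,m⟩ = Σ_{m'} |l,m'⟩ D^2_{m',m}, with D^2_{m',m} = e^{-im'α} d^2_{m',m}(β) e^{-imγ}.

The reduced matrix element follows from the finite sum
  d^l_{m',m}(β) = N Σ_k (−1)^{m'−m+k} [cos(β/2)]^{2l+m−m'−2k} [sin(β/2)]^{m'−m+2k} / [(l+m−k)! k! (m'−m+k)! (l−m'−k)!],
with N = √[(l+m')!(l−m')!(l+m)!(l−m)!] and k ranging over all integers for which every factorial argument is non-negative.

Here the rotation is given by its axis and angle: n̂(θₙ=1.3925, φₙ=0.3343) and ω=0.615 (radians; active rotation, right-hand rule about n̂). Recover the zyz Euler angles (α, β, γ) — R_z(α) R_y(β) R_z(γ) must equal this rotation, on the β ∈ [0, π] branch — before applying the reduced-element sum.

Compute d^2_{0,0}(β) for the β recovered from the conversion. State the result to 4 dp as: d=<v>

Axis–angle → zyz. n̂ = (sinθₙcosφₙ, sinθₙsinφₙ, cosθₙ) = (+0.929665, +0.322907, +0.177353), ω = 0.6150.
R = I cosω + sinω [n̂]ₓ + (1−cosω) n̂n̂ᵀ gives
  R = [+0.975132, -0.047322, +0.216514; +0.157329, +0.835878, -0.525885; -0.156093, +0.546871, +0.822537]
β = atan2(√(R₁₃²+R₂₃²), R₃₃) = 0.604939; α = atan2(R₂₃, R₁₃) mod 2π = 5.102952; γ = atan2(R₃₂, −R₃₁) mod 2π = 1.292759
d^2_{0,0}(β=0.6049) via the finite sum:
Half-angle: c=0.954604, s=0.297879. N=√(2·2·2·2)=4.000000
Admissible k: 0..2 (factorial args all ≥0)
  k=0: (−1)^0·4.0000/(4)·0.9546^4·0.2979^0 = +0.830410
  k=1: (−1)^1·4.0000/(1)·0.9546^2·0.2979^2 = -0.323433
  k=2: (−1)^2·4.0000/(4)·0.9546^0·0.2979^4 = +0.007873
d^2_{0,0}(0.6049) = +0.830410 -0.323433 +0.007873 = +0.514850

d=0.5148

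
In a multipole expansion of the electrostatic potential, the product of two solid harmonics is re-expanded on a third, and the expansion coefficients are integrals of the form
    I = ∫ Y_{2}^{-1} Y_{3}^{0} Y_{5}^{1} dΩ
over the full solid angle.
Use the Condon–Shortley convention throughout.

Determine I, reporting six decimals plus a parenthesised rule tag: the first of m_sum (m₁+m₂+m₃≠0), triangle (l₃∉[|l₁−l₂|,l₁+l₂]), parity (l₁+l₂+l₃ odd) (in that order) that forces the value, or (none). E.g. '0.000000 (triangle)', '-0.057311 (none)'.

-0.214318 (none)

Checks pass: Σm=0; 10 even; l₃=5∈[1,5].
(2·2+1)(2·3+1)(2·5+1) = 385
Δ: 0! 4! 6! / 11! → 1/2310
sum: t=0:+1/144 = 1/144
3j²(2 3 5; 0 0 0) = Δ·Π!·Σ² = 10/231  (sign -1)
sum: t=0:+1/216 = 1/216
3j²(2 3 5; -1 0 1) = Δ·Π!·Σ² = 8/231  (sign +1)
combine: 4πI² = 385·10/231·8/231 = 400/693
take √, sign -1: I = -0.21431790
No selection rule forces the value: the integral is nonzero (none).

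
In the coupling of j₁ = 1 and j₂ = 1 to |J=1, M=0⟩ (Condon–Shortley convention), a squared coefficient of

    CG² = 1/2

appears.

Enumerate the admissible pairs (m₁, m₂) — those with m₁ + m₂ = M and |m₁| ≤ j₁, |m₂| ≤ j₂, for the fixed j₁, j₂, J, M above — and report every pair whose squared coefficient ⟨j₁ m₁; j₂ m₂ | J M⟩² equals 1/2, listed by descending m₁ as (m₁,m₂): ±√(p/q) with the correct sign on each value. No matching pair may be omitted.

(1,-1): +√(1/2); (-1,1): −√(1/2)

Admissible pairs with m₁+m₂ = M = 0: (-1,1), (0,0), (1,-1)
  (m₁,m₂)=(1,-1): CG² = 1/2, CG = +√(1/2)   ← matches the target
  (m₁,m₂)=(0,0): CG² = 0/1, CG = 0
  (m₁,m₂)=(-1,1): CG² = 1/2, CG = −√(1/2)   ← matches the target
Pairs with CG² = 1/2: (1,-1): +√(1/2); (-1,1): −√(1/2)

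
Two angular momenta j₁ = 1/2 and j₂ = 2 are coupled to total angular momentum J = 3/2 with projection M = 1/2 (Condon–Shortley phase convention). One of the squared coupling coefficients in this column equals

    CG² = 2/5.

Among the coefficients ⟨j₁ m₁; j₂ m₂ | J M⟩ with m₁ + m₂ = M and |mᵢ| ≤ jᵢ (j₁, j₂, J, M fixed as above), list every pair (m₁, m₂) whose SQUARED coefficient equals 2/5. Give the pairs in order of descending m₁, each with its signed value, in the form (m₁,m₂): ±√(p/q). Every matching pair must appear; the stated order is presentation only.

Admissible pairs with m₁+m₂ = M = 1/2: (-1/2,1), (1/2,0)
  (m₁,m₂)=(1/2,0): CG² = 2/5, CG = +√(2/5)   ← matches the target
  (m₁,m₂)=(-1/2,1): CG² = 3/5, CG = −√(3/5)
Pairs with CG² = 2/5: (1/2,0): +√(2/5)

(1/2,0): +√(2/5)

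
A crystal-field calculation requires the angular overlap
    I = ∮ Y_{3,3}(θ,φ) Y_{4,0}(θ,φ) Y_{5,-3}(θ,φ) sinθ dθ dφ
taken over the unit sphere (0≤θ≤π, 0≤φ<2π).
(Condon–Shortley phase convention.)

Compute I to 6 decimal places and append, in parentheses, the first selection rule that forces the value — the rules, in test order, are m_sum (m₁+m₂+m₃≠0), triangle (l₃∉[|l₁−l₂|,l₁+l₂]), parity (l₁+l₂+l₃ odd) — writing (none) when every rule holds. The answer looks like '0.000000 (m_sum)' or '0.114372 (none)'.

0.196280 (none)

Checks pass: Σm=0; 12 even; l₃=5∈[1,7].
(2·3+1)(2·4+1)(2·5+1) = 693
Δ: 2! 4! 6! / 13! → 1/180180
sum: t=0:+1/576 t=1:−1/144 t=2:+1/576 = -1/288
3j²(3 4 5; 0 0 0) = Δ·Π!·Σ² = 20/1001  (sign +1)
sum: t=0:+1/2304 = 1/2304
3j²(3 4 5; 3 0 -3) = Δ·Π!·Σ² = 5/143  (sign +1)
combine: 4πI² = 693·20/1001·5/143 = 900/1859
take √, sign +1: I = 0.19628026
No selection rule forces the value: the integral is nonzero (none).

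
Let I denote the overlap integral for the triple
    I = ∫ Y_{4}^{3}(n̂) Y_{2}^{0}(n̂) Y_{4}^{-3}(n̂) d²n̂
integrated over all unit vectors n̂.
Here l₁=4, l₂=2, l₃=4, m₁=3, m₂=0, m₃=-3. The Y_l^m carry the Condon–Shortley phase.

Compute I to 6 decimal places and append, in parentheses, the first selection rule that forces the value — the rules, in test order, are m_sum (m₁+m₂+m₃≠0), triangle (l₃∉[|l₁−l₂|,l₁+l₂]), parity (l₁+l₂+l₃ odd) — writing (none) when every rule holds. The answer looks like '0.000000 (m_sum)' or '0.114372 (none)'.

Rules hold: Σm=0, L=10 even, 2≤4≤6.
N = 9·5·9 = 405
Δ = 2!·6!·2!/11! = 1/13860
Racah Σ t=0..2: t=0:+1/192 t=1:−1/36 t=2:+1/192 = -5/288
⇒ 3j(4 2 4; 0 0 0)² = 20/693, sgn -1
Racah Σ t=0..1: t=0:+1/480 t=1:−1/720 = 1/1440
⇒ 3j(4 2 4; 3 0 -3)² = 7/1980, sgn -1
4πI² = N·(3j₀)²·(3jₘ)² = 5/121
I = +1·√(0.0413223/4π) = 0.05734392
No selection rule forces the value: the integral is nonzero (none).

0.057344 (none)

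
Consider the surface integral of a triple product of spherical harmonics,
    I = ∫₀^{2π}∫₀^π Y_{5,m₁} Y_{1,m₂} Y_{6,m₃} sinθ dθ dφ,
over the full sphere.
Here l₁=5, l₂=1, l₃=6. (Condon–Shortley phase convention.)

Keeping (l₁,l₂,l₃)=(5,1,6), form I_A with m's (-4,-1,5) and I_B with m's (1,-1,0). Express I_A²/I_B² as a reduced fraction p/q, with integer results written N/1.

11/3

Shared (l₁,l₂,l₃)=(5,1,6): N and (l;000)² cancel in I_A²/I_B².
A: Δ = 0!·10!·2!/13! = 1/858; Racah Σ t=0..0: t=0:+1/725760 = 1/725760; ⇒ 3j(5 1 6; -4 -1 5)² = 5/78, sgn -1
B: Δ = 0!·10!·2!/13! = 1/858; Racah Σ t=0..0: t=0:+1/34560 = 1/34560; ⇒ 3j(5 1 6; 1 -1 0)² = 5/286, sgn +1
I_A²/I_B² = (5/78)/(5/286) = 11/3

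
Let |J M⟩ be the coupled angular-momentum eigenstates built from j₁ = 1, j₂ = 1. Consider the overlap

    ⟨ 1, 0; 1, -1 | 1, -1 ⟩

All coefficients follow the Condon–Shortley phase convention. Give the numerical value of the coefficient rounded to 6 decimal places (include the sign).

triangle: 1!×1!×1!/4! = 1/24
(j±m)!: 1!×1!×0!×2!×0!×2! = 4
prefactor² = (2J+1)×Δ×N² = 1/2
  k=0: +1/(0!×1!×1!×0!×0!×1!) = 1
Σ = 1  ⇒  CG² = 1/2×1² = 1/2
CG = +√(1/2) = +0.707107

+0.707107  (= +√(1/2))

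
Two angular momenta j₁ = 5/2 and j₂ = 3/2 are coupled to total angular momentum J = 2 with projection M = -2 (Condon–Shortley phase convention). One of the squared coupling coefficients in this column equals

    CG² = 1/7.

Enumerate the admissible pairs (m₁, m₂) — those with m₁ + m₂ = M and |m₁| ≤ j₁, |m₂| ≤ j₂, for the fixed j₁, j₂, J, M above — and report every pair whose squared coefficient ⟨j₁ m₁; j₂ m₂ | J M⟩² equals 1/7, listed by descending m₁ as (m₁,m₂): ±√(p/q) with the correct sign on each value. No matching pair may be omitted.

Admissible pairs with m₁+m₂ = M = -2: (-5/2,1/2), (-3/2,-1/2), (-1/2,-3/2)
  (m₁,m₂)=(-1/2,-3/2): CG² = 1/7, CG = +√(1/7)   ← matches the target
  (m₁,m₂)=(-3/2,-1/2): CG² = 8/21, CG = −√(8/21)
  (m₁,m₂)=(-5/2,1/2): CG² = 10/21, CG = +√(10/21)
Pairs with CG² = 1/7: (-1/2,-3/2): +√(1/7)

(-1/2,-3/2): +√(1/7)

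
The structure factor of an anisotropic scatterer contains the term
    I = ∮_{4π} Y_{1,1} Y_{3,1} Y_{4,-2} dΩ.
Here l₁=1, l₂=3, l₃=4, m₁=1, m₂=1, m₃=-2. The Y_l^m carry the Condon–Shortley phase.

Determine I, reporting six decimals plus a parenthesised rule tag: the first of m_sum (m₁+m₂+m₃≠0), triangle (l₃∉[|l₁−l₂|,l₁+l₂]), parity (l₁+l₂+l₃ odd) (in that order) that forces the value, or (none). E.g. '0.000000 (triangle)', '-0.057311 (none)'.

0.238414 (none)

Checks pass: Σm=0; 8 even; l₃=4∈[2,4].
(2·1+1)(2·3+1)(2·4+1) = 189
Δ: 0! 2! 6! / 9! → 1/252
sum: t=0:+1/36 = 1/36
3j²(1 3 4; 0 0 0) = Δ·Π!·Σ² = 4/63  (sign +1)
sum: t=0:+1/96 = 1/96
3j²(1 3 4; 1 1 -2) = Δ·Π!·Σ² = 5/84  (sign +1)
combine: 4πI² = 189·4/63·5/84 = 5/7
take √, sign +1: I = 0.23841361
No selection rule forces the value: the integral is nonzero (none).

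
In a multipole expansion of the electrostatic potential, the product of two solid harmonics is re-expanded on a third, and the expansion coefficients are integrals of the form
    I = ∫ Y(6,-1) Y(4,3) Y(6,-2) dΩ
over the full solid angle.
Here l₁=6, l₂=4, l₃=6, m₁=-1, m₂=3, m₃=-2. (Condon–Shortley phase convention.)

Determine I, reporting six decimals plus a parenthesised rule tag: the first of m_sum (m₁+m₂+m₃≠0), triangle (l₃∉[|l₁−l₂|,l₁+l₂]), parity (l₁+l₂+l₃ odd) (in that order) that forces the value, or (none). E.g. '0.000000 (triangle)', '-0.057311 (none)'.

m-sum 0 ✓  L=16 even ✓  2≤6≤10 ✓
Π(2lᵢ+1) = 13×9×13 = 1521
triangle coeff Δ(6,4,6) = 1/15315300
Σ_t [0,4]: t=0:+1/829440 t=1:−1/25920 t=2:+1/9216 t=3:−1/25920 t=4:+1/829440 = 7/207360
(3j)²=28/2431 [(6 4 6; 0 0 0)], sign=+1
Σ_t [3,4]: t=3:−1/82944 t=4:+1/103680 = -1/414720
(3j)²=49/43758 [(6 4 6; -1 3 -2)], sign=-1
⇒ 4πI² = 686/34969
I = (-1)√(686/34969/(4π)) = -0.03951077
No selection rule forces the value: the integral is nonzero (none).

-0.039511 (none)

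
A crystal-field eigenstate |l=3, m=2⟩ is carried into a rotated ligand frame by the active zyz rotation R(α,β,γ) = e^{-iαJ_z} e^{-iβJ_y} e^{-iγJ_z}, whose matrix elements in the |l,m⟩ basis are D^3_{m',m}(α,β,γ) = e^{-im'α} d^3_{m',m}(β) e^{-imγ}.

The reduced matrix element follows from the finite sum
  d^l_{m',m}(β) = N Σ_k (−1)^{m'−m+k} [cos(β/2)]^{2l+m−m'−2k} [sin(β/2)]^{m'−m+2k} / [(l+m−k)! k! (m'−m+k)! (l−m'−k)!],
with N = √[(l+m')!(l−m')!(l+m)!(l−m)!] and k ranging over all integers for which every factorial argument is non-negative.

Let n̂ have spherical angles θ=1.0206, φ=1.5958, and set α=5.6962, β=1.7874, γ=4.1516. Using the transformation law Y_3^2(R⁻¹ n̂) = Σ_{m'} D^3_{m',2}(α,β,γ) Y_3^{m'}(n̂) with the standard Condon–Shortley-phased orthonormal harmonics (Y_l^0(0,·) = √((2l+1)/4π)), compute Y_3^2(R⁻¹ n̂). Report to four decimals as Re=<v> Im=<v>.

Need the full column D^3_{m',2} for m'=−3..3 at α=5.6962, β=1.7874, γ=4.1516.
cos(β/2)=0.626533, sin(β/2)=0.779395
d^3_{-3,2}: single k=5 term ⇒ +0.441375;  D = -0.354189+0.263367i
d^3_{-2,2}: k∈[4..5] ⇒ +0.724250 -0.224154 = +0.500096;  D = -0.499409+0.026189i
d^3_{-1,2}: k∈[3..4] ⇒ +0.736435 -0.569813 = +0.166622;  D = -0.143374-0.084892i
d^3_{0,2}: k∈[2..3] ⇒ +0.512685 -0.793376 = -0.280691;  D = +0.121893+0.252842i
d^3_{1,2}: k∈[1..2] ⇒ +0.237945 -0.736435 = -0.498490;  D = -0.068458+0.493767i
d^3_{2,2}: k∈[0..1] ⇒ +0.060487 -0.468015 = -0.407528;  D = -0.270171+0.305102i
d^3_{3,2}: single k=0 term ⇒ -0.184311;  D = -0.178161+0.047215i
Y_3^{m'}(θ=1.0206,φ=1.5958) and Σ D·Y over m':
  (-0.3542+0.2634i)·(+0.0194+0.2577i)  (-0.4994+0.0262i)·(-0.3878+0.0194i)  (-0.1434-0.0849i)·(-0.0025-0.1010i)  (+0.1219+0.2528i)·(-0.3186+0.0000i)  (-0.0685+0.4938i)·(+0.0025-0.1010i)  (-0.2702+0.3051i)·(-0.3878-0.0194i)  (-0.1782+0.0472i)·(-0.0194+0.2577i)
Y_3^2(R⁻¹ n̂) = +0.223061-0.323620i

Re=0.2231 Im=-0.3236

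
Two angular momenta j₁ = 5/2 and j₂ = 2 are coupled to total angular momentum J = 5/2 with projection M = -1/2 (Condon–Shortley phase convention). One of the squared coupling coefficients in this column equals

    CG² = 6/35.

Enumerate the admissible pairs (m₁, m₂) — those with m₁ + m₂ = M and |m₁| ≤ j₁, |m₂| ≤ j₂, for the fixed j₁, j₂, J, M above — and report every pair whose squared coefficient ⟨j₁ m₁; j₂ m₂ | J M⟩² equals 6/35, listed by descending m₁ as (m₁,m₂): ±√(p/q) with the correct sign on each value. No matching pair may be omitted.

Admissible pairs with m₁+m₂ = M = -1/2: (-5/2,2), (-3/2,1), (-1/2,0), (1/2,-1), (3/2,-2)
  (m₁,m₂)=(3/2,-2): CG² = 27/70, CG = +√(27/70)
  (m₁,m₂)=(1/2,-1): CG² = 0/1, CG = 0
  (m₁,m₂)=(-1/2,0): CG² = 8/35, CG = −√(8/35)
  (m₁,m₂)=(-3/2,1): CG² = 6/35, CG = +√(6/35)   ← matches the target
  (m₁,m₂)=(-5/2,2): CG² = 3/14, CG = +√(3/14)
Pairs with CG² = 6/35: (-3/2,1): +√(6/35)

(-3/2,1): +√(6/35)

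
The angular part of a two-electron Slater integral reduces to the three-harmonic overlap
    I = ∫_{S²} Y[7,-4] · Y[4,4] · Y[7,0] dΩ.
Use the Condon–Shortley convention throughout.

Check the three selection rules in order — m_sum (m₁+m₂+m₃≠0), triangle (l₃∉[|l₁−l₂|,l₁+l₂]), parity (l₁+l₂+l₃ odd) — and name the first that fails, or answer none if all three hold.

Σmᵢ = 0  ✓
l₃∈[|l₁−l₂|,l₁+l₂]=[3,11], have l₃=7  ✓
Σlᵢ = 18 ⇒ even  ✓

none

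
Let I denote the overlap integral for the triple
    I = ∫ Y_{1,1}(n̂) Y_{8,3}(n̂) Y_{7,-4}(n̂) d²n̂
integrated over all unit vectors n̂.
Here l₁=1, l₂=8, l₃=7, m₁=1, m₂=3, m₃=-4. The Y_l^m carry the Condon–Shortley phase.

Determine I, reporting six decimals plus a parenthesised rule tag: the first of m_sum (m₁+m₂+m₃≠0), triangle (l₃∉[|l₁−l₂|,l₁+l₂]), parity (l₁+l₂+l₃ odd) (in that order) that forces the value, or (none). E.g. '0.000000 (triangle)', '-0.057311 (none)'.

-0.096758 (none)

Rules hold: Σm=0, L=16 even, 7≤7≤9.
N = 3·17·15 = 765
Δ = 2!·0!·14!/17! = 1/2040
Racah Σ t=1..1: t=1:−1/25401600 = -1/25401600
⇒ 3j(1 8 7; 0 0 0)² = 8/255, sgn +1
Racah Σ t=0..0: t=0:+1/479001600 = 1/479001600
⇒ 3j(1 8 7; 1 3 -4)² = 1/204, sgn -1
4πI² = N·(3j₀)²·(3jₘ)² = 2/17
I = -1·√(0.117647/4π) = -0.09675772
No selection rule forces the value: the integral is nonzero (none).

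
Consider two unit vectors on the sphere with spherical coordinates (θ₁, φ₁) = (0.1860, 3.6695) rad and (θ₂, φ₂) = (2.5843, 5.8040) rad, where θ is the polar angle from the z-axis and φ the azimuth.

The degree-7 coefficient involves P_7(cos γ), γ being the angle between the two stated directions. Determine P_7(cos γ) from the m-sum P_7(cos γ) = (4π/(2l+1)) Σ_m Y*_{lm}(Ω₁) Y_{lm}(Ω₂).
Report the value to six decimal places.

0.400768

Summing Y*_{l m}(θ₁,φ₁)·Y_{l m}(θ₂,φ₂) over m ∈ [−7, 7]; prefactor 4π/(2·7+1) = 0.837758:
  m=-7: (+0.000003+0.000002i) × (-0.005658-0.001222i) = -0.000000-0.000000i  (running Σ = -0.000000-0.000000i)
  m=-6: (-0.000074-0.000002i) × (+0.033528-0.009152i) = -0.000002+0.000001i  (running Σ = -0.000002+0.000001i)
  m=-5: (+0.000804-0.000441i) × (-0.093298+0.086164i) = -0.000037+0.000110i  (running Σ = -0.000039+0.000111i)
  m=-4: (-0.004150+0.006910i) × (+0.105156-0.291744i) = +0.001579+0.001937i  (running Σ = +0.001540+0.002048i)
  m=-3: (+0.000657-0.050823i) × (+0.064469+0.480990i) = +0.024488-0.002961i  (running Σ = +0.026028-0.000912i)
  m=-2: (+0.109159+0.192888i) × (-0.212614-0.302638i) = +0.035167-0.074046i  (running Σ = +0.061195-0.074959i)
  m=-1: (-0.511586-0.298310i) × (-0.127704-0.066352i) = +0.045538+0.072040i  (running Σ = +0.106733-0.002918i)
  m=0: (+0.623460-0.000000i) × (+0.424912+0.000000i) = +0.264916+0.000000i  (running Σ = +0.371648-0.002918i)
  m=1: (+0.511586-0.298310i) × (+0.127704-0.066352i) = +0.045538-0.072040i  (running Σ = +0.417187-0.074959i)
  m=2: (+0.109159-0.192888i) × (-0.212614+0.302638i) = +0.035167+0.074046i  (running Σ = +0.452353-0.000912i)
  m=3: (-0.000657-0.050823i) × (-0.064469+0.480990i) = +0.024488+0.002961i  (running Σ = +0.476841+0.002048i)
  m=4: (-0.004150-0.006910i) × (+0.105156+0.291744i) = +0.001579-0.001937i  (running Σ = +0.478421+0.000111i)
  m=5: (-0.000804-0.000441i) × (+0.093298+0.086164i) = -0.000037-0.000110i  (running Σ = +0.478384+0.000001i)
  m=6: (-0.000074+0.000002i) × (+0.033528+0.009152i) = -0.000002-0.000001i  (running Σ = +0.478381-0.000000i)
  m=7: (-0.000003+0.000002i) × (+0.005658-0.001222i) = -0.000000+0.000000i  (running Σ = +0.478381-0.000000i)
Σ over m = +0.478381-0.000000i; ×(4π/15) → +0.400768-0.000000i. Real part: 0.400768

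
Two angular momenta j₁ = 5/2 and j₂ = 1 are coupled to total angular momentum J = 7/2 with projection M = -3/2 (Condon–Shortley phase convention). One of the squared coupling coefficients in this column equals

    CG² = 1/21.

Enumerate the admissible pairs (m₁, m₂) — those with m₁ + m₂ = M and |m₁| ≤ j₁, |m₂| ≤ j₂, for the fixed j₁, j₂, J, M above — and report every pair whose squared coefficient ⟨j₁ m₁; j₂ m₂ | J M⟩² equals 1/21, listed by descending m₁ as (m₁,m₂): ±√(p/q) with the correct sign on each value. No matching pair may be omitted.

Admissible pairs with m₁+m₂ = M = -3/2: (-5/2,1), (-3/2,0), (-1/2,-1)
  (m₁,m₂)=(-1/2,-1): CG² = 10/21, CG = +√(10/21)
  (m₁,m₂)=(-3/2,0): CG² = 10/21, CG = +√(10/21)
  (m₁,m₂)=(-5/2,1): CG² = 1/21, CG = +√(1/21)   ← matches the target
Pairs with CG² = 1/21: (-5/2,1): +√(1/21)

(-5/2,1): +√(1/21)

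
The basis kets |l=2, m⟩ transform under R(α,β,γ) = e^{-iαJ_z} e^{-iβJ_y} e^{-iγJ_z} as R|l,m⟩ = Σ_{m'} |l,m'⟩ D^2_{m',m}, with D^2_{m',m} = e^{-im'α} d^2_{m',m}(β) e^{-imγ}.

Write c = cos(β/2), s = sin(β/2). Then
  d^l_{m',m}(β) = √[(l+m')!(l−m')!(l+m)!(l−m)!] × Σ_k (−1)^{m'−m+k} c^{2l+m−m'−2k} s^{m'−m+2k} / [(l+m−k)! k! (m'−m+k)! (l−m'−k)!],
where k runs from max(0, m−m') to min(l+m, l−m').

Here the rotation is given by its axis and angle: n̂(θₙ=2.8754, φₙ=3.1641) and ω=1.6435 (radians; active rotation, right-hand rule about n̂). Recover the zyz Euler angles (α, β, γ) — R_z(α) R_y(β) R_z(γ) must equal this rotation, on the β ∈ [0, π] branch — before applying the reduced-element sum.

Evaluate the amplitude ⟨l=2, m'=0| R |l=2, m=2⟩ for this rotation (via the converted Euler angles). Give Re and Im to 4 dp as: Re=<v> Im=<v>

Axis–angle → zyz. n̂ = (sinθₙcosφₙ, sinθₙsinφₙ, cosθₙ) = (-0.262993, -0.005920, -0.964779), ω = 1.6435.
R = I cosω + sinω [n̂]ₓ + (1−cosω) n̂n̂ᵀ gives
  R = [+0.001550, +0.963901, +0.266257; -0.960561, -0.072602, +0.268425; +0.278066, -0.256172, +0.925773]
β = atan2(√(R₁₃²+R₂₃²), R₃₃) = 0.387722; α = atan2(R₂₃, R₁₃) mod 2π = 0.789454; γ = atan2(R₃₂, −R₃₁) mod 2π = 3.886032
First d^2_{0,2}(β=0.3877), then the phase factors e^{-i(0)α} and e^{-i(2)γ}:
With c≡cos(β/2)=0.981268 and s≡sin(β/2)=0.192649, N=[2·2·24·1]^{1/2}=9.797959
Admissible k: 2..2 (factorial args all ≥0)
  k=2: (−1)^0·9.7980/(4)·0.9813^2·0.1926^2 = +0.087536
d^2_{0,2}(0.3877) = +0.087536
D = (+1.000000+0.000000i)·(+0.087536)·(+0.081827-0.996647i) = +0.007163-0.087242i

Re=0.0072 Im=-0.0872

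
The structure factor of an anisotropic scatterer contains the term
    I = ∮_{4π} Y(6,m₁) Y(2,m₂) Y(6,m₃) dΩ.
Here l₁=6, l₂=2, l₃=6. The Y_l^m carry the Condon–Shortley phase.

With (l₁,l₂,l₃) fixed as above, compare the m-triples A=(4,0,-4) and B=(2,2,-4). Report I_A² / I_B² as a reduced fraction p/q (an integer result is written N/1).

l's match ⇒ only the (l;m) 3-j factors differ between A and B.
A: triangle coeff Δ(6,2,6) = 1/90090; Σ_t [0,2]: t=0:+1/322560 t=1:−1/362880 t=2:+1/14515200 = 1/2419200; (3j)²=2/5005 [(6 2 6; 4 0 -4)], sign=+1
B: triangle coeff Δ(6,2,6) = 1/90090; Σ_t [2,2]: t=2:+1/322560 = 1/322560; (3j)²=18/1001 [(6 2 6; 2 2 -4)], sign=+1
I_A²/I_B² = (2/5005)/(18/1001) = 1/45

1/45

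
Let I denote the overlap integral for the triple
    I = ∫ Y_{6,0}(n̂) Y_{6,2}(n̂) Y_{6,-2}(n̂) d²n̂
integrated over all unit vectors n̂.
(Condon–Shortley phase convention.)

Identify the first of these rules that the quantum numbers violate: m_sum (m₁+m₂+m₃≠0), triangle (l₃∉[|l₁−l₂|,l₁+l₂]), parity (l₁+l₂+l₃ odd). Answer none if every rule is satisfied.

m₁+m₂+m₃ = 0 + 2 − 2 = 0  ✓
triangle: |6−6|=0 ≤ l₃=6 ≤ 6+6=12  ✓
parity: l₁+l₂+l₃ = 18 is even  ✓

none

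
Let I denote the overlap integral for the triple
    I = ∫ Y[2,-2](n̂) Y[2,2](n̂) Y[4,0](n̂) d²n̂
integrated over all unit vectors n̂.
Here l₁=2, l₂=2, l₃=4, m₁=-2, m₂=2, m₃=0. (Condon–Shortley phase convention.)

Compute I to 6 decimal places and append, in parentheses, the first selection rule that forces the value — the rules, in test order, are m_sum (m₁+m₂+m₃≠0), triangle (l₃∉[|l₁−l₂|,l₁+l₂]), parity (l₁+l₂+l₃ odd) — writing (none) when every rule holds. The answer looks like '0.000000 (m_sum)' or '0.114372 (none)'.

Checks pass: Σm=0; 8 even; l₃=4∈[0,4].
(2·2+1)(2·2+1)(2·4+1) = 225
Δ: 0! 4! 4! / 9! → 1/630
sum: t=0:+1/16 = 1/16
3j²(2 2 4; 0 0 0) = Δ·Π!·Σ² = 2/35  (sign +1)
sum: t=0:+1/576 = 1/576
3j²(2 2 4; -2 2 0) = Δ·Π!·Σ² = 1/630  (sign +1)
combine: 4πI² = 225·2/35·1/630 = 1/49
take √, sign +1: I = 0.04029926
No selection rule forces the value: the integral is nonzero (none).

0.040299 (none)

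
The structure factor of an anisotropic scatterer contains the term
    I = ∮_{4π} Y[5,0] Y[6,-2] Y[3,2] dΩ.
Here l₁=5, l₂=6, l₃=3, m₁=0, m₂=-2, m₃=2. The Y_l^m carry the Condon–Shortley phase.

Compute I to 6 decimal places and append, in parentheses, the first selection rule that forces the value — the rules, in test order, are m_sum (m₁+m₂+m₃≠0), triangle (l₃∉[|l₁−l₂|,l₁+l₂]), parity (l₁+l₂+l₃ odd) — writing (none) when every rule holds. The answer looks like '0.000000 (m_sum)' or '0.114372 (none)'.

Checks pass: Σm=0; 14 even; l₃=3∈[1,11].
(2·5+1)(2·6+1)(2·3+1) = 1001
Δ: 8! 2! 4! / 15! → 1/675675
sum: t=3:−1/8640 t=4:+1/2304 t=5:−1/8640 = 7/34560
3j²(5 6 3; 0 0 0) = Δ·Π!·Σ² = 7/429  (sign -1)
sum: t=3:−1/8640 t=4:+1/13824 = -1/23040
3j²(5 6 3; 0 -2 2) = Δ·Π!·Σ² = 2/429  (sign +1)
combine: 4πI² = 1001·7/429·2/429 = 98/1287
take √, sign -1: I = -0.07784287
No selection rule forces the value: the integral is nonzero (none).

-0.077843 (none)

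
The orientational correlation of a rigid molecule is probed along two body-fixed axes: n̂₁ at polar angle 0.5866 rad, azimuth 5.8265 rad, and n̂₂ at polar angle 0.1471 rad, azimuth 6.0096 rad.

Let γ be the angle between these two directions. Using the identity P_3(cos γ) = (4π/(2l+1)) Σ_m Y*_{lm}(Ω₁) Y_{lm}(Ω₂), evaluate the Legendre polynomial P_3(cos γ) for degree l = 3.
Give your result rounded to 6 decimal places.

Addition theorem: P_3(cos γ) = (4π/7) Σ_m Y*_{lm}(Ω₁) Y_{lm}(Ω₂), m = −3…3:
  m=-3: Y*=(0.014110, -0.069341)  Y=(0.000896, 0.000961)  product (0.000079, -0.000049)
  m=-2: Y*=(0.159362, -0.206431)  Y=(0.018547, 0.011299)  product (0.005288, -0.002028)
  m=-1: Y*=(0.396258, -0.194692)  Y=(0.177529, 0.049818)  product (0.080046, -0.014823)
  m=+0: Y*=(0.145453, -0.000000)  Y=(0.698641, 0.000000)  product (0.101619, 0.000000)
  m=+1: Y*=(-0.396258, -0.194692)  Y=(-0.177529, 0.049818)  product (0.080046, 0.014823)
  m=+2: Y*=(0.159362, 0.206431)  Y=(0.018547, -0.011299)  product (0.005288, 0.002028)
  m=+3: Y*=(-0.014110, -0.069341)  Y=(-0.000896, 0.000961)  product (0.000079, 0.000049)
Σ over m = (0.272447, -0.000000); ×(4π/7) → (0.489096, -0.000000). Real part: 0.489096

0.489096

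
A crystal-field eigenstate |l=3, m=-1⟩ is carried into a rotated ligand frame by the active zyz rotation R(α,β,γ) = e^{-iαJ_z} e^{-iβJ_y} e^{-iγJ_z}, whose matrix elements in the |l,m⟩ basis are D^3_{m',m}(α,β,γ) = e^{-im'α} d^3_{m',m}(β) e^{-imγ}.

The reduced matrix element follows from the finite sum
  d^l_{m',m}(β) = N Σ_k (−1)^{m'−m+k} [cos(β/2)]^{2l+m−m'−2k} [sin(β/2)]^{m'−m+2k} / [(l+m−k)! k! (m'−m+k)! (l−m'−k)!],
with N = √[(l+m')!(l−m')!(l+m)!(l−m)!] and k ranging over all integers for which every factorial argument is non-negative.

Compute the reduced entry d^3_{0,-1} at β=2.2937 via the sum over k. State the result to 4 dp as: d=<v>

d^3_{0,-1}(β=2.2937) via the finite sum:
c=cos(2.293700/2)=0.411361, s=sin(2.293700/2)=0.911473; N=√[6·6·2·24]=41.569219
k: max(0,(-1)−(0))=0 … min(3+(-1),3−(0))=2
  k=0: (−1)^1·41.5692/(12)·0.4114^5·0.9115^1 = -0.037192
  k=1: (−1)^2·41.5692/(4)·0.4114^3·0.9115^3 = +0.547786
  k=2: (−1)^3·41.5692/(12)·0.4114^1·0.9115^5 = -0.896461
d^3_{0,-1}(2.2937) = -0.037192 +0.547786 -0.896461 = -0.385867

d=-0.3859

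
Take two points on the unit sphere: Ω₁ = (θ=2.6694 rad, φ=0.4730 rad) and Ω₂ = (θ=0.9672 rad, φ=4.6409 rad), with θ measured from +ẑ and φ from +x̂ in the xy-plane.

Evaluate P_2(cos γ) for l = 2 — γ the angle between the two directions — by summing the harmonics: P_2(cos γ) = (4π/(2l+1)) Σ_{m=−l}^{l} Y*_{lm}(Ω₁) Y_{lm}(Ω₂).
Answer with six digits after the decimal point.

0.233874

Addition theorem: P_2(cos γ) = (4π/5) Σ_m Y*_{lm}(Ω₁) Y_{lm}(Ω₂), m = −2…2:
  m=-2: (0.04674 + 0.06482j) × (-0.25915 - 0.03731j) = -0.00970 - 0.01854j  (running Σ = -0.00970 - 0.01854j)
  m=-1: (-0.27858 - 0.14256j) × (-0.02579 + 0.36010j) = 0.05852 - 0.09664j  (running Σ = 0.04882 - 0.11518j)
  m=0: (0.43504 + 0.00000j) × (-0.01056 + 0.00000j) = -0.00459 + 0.00000j  (running Σ = 0.04423 - 0.11518j)
  m=1: (0.27858 - 0.14256j) × (0.02579 + 0.36010j) = 0.05852 + 0.09664j  (running Σ = 0.10275 - 0.01854j)
  m=2: (0.04674 - 0.06482j) × (-0.25915 + 0.03731j) = -0.00970 + 0.01854j  (running Σ = 0.09306 + 0.00000j)
Total Σ_m = 0.09306 + 0.00000j. Multiply by 2.513274: 0.23387 + 0.00000j. P_2(cos γ) = 0.233874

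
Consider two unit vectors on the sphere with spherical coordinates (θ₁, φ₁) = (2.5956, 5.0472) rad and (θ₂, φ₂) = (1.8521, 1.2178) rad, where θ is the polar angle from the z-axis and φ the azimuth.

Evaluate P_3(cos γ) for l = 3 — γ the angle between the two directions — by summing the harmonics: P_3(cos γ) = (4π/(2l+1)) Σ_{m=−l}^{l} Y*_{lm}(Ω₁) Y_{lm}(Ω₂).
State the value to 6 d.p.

0.214148

Expand P_3 via completeness: Σ_{m} conj(Y_{3,m}) at Ω₁ times Y_{3,m} at Ω₂ —
  m=-3: (-0.049296, 0.031345) × (-0.322531, 0.181177) = (0.010221, -0.019041)  (running Σ = (0.010221, -0.019041))
  m=-2: (0.184647, 0.146174) × (0.199257, 0.169884) = (0.011960, 0.060495)  (running Σ = (0.022180, 0.041454))
  m=-1: (0.146229, -0.420307) × (-0.065976, 0.179074) = (0.065618, 0.053916)  (running Σ = (0.087799, 0.095370))
  m=0: (-0.207876, -0.000000) × (0.270871, 0.000000) = (-0.056308, -0.000000)  (running Σ = (0.031491, 0.095370))
  m=1: (-0.146229, -0.420307) × (0.065976, 0.179074) = (0.065618, -0.053916)  (running Σ = (0.097109, 0.041454))
  m=2: (0.184647, -0.146174) × (0.199257, -0.169884) = (0.011960, -0.060495)  (running Σ = (0.109069, -0.019041))
  m=3: (0.049296, 0.031345) × (0.322531, 0.181177) = (0.010221, 0.019041)  (running Σ = (0.119289, 0.000000))
Σ over m = (0.119289, 0.000000); ×(4π/7) → (0.214148, 0.000000). Real part: 0.214148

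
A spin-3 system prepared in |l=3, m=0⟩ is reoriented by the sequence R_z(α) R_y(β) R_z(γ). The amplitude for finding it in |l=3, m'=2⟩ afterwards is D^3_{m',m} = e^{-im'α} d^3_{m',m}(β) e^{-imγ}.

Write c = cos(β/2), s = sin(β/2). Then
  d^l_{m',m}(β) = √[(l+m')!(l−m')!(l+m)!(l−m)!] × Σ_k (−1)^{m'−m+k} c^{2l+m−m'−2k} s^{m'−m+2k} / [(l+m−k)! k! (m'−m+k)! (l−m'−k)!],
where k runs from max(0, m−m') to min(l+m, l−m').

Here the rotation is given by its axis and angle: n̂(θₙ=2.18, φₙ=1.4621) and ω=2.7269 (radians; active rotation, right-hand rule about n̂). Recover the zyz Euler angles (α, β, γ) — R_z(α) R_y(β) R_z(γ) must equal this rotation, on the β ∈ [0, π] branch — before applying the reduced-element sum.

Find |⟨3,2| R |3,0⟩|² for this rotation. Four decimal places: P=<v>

P=0.1309

Axis–angle → zyz. n̂ = (sinθₙcosφₙ, sinθₙsinφₙ, cosθₙ) = (+0.088967, +0.815264, -0.572215), ω = 2.7269.
R = I cosω + sinω [n̂]ₓ + (1−cosω) n̂n̂ᵀ gives
  R = [-0.900081, +0.369465, +0.230976; -0.091635, +0.357735, -0.929316; -0.425978, -0.857625, -0.288134]
β = atan2(√(R₁₃²+R₂₃²), R₃₃) = 1.863074; α = atan2(R₂₃, R₁₃) mod 2π = 4.955996; γ = atan2(R₃₂, −R₃₁) mod 2π = 5.173389
D^3_{2,0}(4.9560,1.8631,5.1734) = e^{-i·2·4.9560}·d^3_{2,0}(1.8631)·e^{-i·0·5.1734}. Compute d first:
Half-angle: c=0.596601, s=0.802538. N=√(120·1·6·6)=65.726707
The bounds max(0,m−m')=0 and min(l+m,l−m')=1 give 2 terms
  k=0: (−1)^2·65.7267/(12)·0.5966^4·0.8025^2 = +0.446918
  k=1: (−1)^3·65.7267/(12)·0.5966^2·0.8025^4 = -0.808707
d^3_{2,0}(1.8631) = +0.446918 -0.808707 = -0.361788
|D^3_{2,0}|² = |d^3_{2,0}(β)|² = (-0.361788)² = 0.130891 (the z-rotation phases have unit modulus)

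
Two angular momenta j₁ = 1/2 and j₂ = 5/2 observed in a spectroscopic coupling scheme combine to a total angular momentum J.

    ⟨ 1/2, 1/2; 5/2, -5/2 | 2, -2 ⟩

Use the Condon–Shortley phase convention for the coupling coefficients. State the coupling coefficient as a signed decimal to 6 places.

+0.912871

j₁+j₂−J=1  J+j₁−j₂=0  J−j₁+j₂=4  j₁+j₂+J+1=6
(j₁±m₁, j₂±m₂, J±M) = (1,0,0,5,0,4)
P² = 480
sum k=0..0:
  [0] +1/24 = 1/24
S = 1/24
C² = P²·S² = 5/6 ; C = +0.912871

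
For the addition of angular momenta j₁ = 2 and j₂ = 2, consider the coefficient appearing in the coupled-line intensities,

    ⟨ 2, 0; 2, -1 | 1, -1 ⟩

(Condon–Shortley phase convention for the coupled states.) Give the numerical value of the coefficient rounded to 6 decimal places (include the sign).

triangle: 3!×1!×1!/6! = 6/720
(j±m)!: 2!×2!×1!×3!×0!×2! = 48
prefactor² = (2J+1)×Δ×N² = 6/5
  k=1: −1/(1!×2!×1!×0!×0!×1!) = -1/2
Σ = -1/2  ⇒  CG² = 6/5×(-1/2)² = 3/10
CG = −√(3/10) = -0.547723

-0.547723  (= −√(3/10))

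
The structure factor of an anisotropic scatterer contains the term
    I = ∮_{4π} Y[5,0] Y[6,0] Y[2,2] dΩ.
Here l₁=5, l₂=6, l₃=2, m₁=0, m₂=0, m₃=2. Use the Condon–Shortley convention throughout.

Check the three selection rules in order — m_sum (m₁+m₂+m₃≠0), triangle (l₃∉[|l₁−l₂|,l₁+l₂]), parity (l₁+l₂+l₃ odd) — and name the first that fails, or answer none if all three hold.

m₁+m₂+m₃ = 0 + 0 + 2 = 2  ✗
triangle: |5−6|=1 ≤ l₃=2 ≤ 5+6=11
parity: l₁+l₂+l₃ = 13 is odd

m_sum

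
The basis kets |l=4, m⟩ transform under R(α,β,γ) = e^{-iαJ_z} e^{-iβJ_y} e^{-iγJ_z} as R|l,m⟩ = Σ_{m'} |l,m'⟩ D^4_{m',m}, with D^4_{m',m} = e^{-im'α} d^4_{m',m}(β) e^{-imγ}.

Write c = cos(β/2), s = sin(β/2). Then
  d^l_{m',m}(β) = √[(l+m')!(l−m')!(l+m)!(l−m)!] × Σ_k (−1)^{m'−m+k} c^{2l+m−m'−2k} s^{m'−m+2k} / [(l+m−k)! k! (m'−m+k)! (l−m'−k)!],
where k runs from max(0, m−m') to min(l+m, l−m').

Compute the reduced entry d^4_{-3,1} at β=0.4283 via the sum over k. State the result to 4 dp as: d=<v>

d=0.0239

d^4_{-3,1}(β=0.4283) via the finite sum:
c=cos(0.428300/2)=0.977157, s=sin(0.428300/2)=0.212517; N=√[1·5040·120·6]=1904.940944
The bounds max(0,m−m')=4 and min(l+m,l−m')=5 give 2 terms
  k=4: (−1)^0·1904.9409/(144)·0.9772^4·0.2125^4 = +0.024601
  k=5: (−1)^1·1904.9409/(240)·0.9772^2·0.2125^6 = -0.000698
d^4_{-3,1}(0.4283) = +0.024601 -0.000698 = +0.023903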